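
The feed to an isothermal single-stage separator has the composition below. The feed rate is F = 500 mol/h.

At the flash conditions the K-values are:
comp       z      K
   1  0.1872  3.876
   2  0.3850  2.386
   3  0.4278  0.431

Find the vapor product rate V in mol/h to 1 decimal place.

Let ψ = V/F and solve Σ zᵢ(Kᵢ−1)/(1+ψ(Kᵢ−1)) = 0.
g(0) = ΣzᵢKᵢ − 1 = 0.8286 and g(1) = 1 − Σzᵢ/Kᵢ = -0.2022, so a root lies in (0, 1).
Newton–Raphson from ψ = 0.5:
  ψ = 0.5000: g = 0.19581, g' = -0.7891 → ψ = 0.7481
  ψ = 0.7481: g = 0.00894, g' = -0.7541 → ψ = 0.7600
Converged at ψ = 0.7600.
Then V = ψ·F = 0.7600·500 = 380.0 mol/h and L = F − V = 120.0 mol/h.

V = 380.0 mol/h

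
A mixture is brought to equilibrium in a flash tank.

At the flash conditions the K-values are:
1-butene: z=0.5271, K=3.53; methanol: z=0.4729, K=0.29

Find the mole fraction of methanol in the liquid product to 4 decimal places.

Rachford–Rice: g(V/F) = Σ zᵢ(Kᵢ−1)/(1+V/F(Kᵢ−1)) = 0.
g(0) = ΣzᵢKᵢ − 1 = 0.9978 and g(1) = 1 − Σzᵢ/Kᵢ = -0.7800, so a root lies in (0, 1).
Binary case is linear: z₁(K₁−1)(1+V/F(K₂−1)) + z₂(K₂−1)(1+V/F(K₁−1)) = 0
⇒ V/F = [z₁(K₁−1)+z₂(K₂−1)] / [−(K₁−1)(K₂−1)] = 0.99780/1.79630 = 0.5555
Compositions from xᵢ = zᵢ/(1+V/F(Kᵢ−1)), yᵢ = Kᵢxᵢ:
  1-butene: x = 0.2191, y = 0.7735
  methanol: x = 0.7809, y = 0.2265

x_methanol = 0.7809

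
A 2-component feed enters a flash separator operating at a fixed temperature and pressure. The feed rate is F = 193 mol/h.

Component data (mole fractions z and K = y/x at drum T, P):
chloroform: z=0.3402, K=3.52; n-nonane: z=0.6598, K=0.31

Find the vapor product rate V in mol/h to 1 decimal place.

V = 44.6 mol/h

Newton iteration, ψ⁰ = 0.68:
  ψ = 0.6800: g = -0.54176, g' = -1.4083 → ψ = 0.2953
  ψ = 0.2953: g = -0.08025, g' = -1.2056 → ψ = 0.2288
  ψ = 0.2288: g = 0.00323, g' = -1.3122 → ψ = 0.2312
Converged at ψ = 0.2312.
Then V = ψ·F = 0.2312·193 = 44.6 mol/h and L = F − V = 148.4 mol/h.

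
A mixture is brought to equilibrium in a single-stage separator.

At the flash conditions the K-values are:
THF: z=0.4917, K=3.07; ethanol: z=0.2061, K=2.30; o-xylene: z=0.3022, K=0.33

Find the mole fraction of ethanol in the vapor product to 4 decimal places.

y_ethanol = 0.2220

Material balance + equilibrium reduce to Σ zᵢ(Kᵢ−1)/(1+ψ(Kᵢ−1)) = 0.
Feasibility: ΣzᵢKᵢ = 2.0833, Σzᵢ/Kᵢ = 1.1655 — both > 1, two phases present.
Newton–Raphson from ψ = 0.46:
  ψ = 0.4600: g = 0.39636, g' = -0.9727 → ψ = 0.8675
  ψ = 0.8675: g = 0.00650, g' = -1.1200 → ψ = 0.8733
Converged at ψ = 0.8733.
Compositions from xᵢ = zᵢ/(1+ψ(Kᵢ−1)), yᵢ = Kᵢxᵢ:
  THF: x = 0.1751, y = 0.5376
  ethanol: x = 0.0965, y = 0.2220
  o-xylene: x = 0.7283, y = 0.2404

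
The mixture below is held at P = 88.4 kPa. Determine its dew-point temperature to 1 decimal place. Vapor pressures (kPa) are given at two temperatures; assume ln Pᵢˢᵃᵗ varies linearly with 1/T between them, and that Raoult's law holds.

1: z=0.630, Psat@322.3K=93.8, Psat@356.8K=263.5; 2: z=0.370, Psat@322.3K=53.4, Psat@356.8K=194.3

T = 327.4 K

Dew-point temperature: Σzᵢ·P/Pᵢˢᵃᵗ(T) = 1. Interpolate ln Pᵢˢᵃᵗ = aᵢ + bᵢ/T.
  T = 322.3 K: ΣzᵢP/Pᵢˢᵃᵗ = 1.2062
  T = 356.8 K: ΣzᵢP/Pᵢˢᵃᵗ = 0.3797
  T = 339.6 K: ΣzᵢP/Pᵢˢᵃᵗ = 0.6547
  T = 331.0 K: ΣzᵢP/Pᵢˢᵃᵗ = 0.8795
  T = 326.6 K: ΣzᵢP/Pᵢˢᵃᵗ = 1.0296
  T = 328.8 K: ΣzᵢP/Pᵢˢᵃᵗ = 0.9511
Interpolating between 326.6 K and 328.8 K gives T ≈ 327.4 K.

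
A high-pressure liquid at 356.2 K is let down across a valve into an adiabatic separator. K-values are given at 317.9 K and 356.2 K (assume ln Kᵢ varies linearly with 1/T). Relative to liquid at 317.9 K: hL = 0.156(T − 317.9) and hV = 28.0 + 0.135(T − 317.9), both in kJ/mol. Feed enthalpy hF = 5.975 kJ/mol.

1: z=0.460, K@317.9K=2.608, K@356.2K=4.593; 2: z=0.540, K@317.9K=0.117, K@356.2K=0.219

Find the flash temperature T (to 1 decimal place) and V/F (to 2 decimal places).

T = 319.7 K, V/F = 0.20

Adiabatic flash: solve Rachford–Rice at each trial T, then check hF = ψ·hV(T) + (1−ψ)·hL(T).
  T = 317.9 K: K = (2.608, 0.117), RR gives ψ = 0.185, H_out = 5.184 kJ/mol
  T = 356.2 K: K = (4.593, 0.219), RR gives ψ = 0.439, H_out = 17.905 kJ/mol
  T = 337.0 K: K = (3.515, 0.163), RR gives ψ = 0.335, H_out = 12.217 kJ/mol
  T = 327.4 K: K = (3.038, 0.139), RR gives ψ = 0.269, H_out = 8.962 kJ/mol
  T = 322.6 K: K = (2.816, 0.127), RR gives ψ = 0.230, H_out = 7.144 kJ/mol
  T = 320.2 K: K = (2.708, 0.122), RR gives ψ = 0.208, H_out = 6.169 kJ/mol
Linear interpolation between T = 317.9 (H_out = 5.184) and T = 320.2 (H_out = 6.169) on hF = 5.975 gives T ≈ 319.7 K, at which ψ = 0.20.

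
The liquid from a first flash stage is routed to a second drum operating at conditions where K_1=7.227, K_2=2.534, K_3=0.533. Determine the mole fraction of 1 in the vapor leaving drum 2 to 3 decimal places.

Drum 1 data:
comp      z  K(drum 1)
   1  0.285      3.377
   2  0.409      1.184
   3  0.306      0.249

Drum 1:
Material balance + equilibrium reduce to Σ zᵢ(Kᵢ−1)/(1+ψ₁(Kᵢ−1)) = 0.
Check two-phase: ΣzᵢKᵢ = 1.523 > 1 and Σzᵢ/Kᵢ = 1.659 > 1, so g(0) = 0.523 > 0 and g(1) = -0.659 < 0.
Newton–Raphson from ψ₁ = 0.45:
  ψ₁ = 0.450: g = 0.0497, g' = -0.781 → ψ₁ = 0.514
  ψ₁ = 0.514: g = -0.0003, g' = -0.795 → ψ₁ = 0.513
Converged at ψ₁ = 0.513.
Drum-1 compositions:
  1: x = 0.128, y = 0.434
  2: x = 0.374, y = 0.442
  3: x = 0.498, y = 0.124
Drum-2 feed = drum-1 liquid: z₂ = (0.1284, 0.3737, 0.4979).
Drum 2:
Rachford–Rice: g(ψ₂) = Σ zᵢ(Kᵢ−1)/(1+ψ₂(Kᵢ−1)) = 0.
Check two-phase: ΣzᵢKᵢ = 2.140 > 1 and Σzᵢ/Kᵢ = 1.099 > 1, so g(0) = 1.140 > 0 and g(1) = -0.099 < 0.
Newton iteration, ψ₂⁰ = 0.68:
  ψ₂ = 0.680: g = 0.0926, g' = -0.626 → ψ₂ = 0.828
  ψ₂ = 0.828: g = 0.0033, g' = -0.591 → ψ₂ = 0.834
Converged at ψ₂ = 0.834.
  1: x = 0.021, y = 0.150
  2: x = 0.164, y = 0.416
  3: x = 0.815, y = 0.435

y_1 (drum 2) = 0.150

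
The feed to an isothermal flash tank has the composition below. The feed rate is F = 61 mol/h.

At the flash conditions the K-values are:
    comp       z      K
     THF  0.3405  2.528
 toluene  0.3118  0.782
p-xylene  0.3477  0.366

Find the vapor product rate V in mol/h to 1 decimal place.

V = 19.5 mol/h

Rachford–Rice: g(V/F) = Σ zᵢ(Kᵢ−1)/(1+V/F(Kᵢ−1)) = 0.
Check two-phase: ΣzᵢKᵢ = 1.2319 > 1 and Σzᵢ/Kᵢ = 1.4834 > 1, so g(0) = 0.2319 > 0 and g(1) = -0.4834 < 0.
Newton iteration, V/F⁰ = 0.31:
  V/F = 0.3100: g = 0.00579, g' = -0.5996 → V/F = 0.3197
Converged at V/F = 0.3197.
Then V = V/F·F = 0.3197·61 = 19.5 mol/h and L = F − V = 41.5 mol/h.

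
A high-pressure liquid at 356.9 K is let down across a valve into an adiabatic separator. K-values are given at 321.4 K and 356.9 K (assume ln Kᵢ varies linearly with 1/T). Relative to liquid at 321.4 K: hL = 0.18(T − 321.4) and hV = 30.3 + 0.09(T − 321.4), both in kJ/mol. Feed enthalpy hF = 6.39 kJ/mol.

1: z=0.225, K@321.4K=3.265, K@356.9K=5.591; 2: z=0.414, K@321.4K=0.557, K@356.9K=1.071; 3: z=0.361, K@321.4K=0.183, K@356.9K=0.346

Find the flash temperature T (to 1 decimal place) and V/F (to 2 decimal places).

Adiabatic flash: solve Rachford–Rice at each trial T, then check hF = ψ·hV(T) + (1−ψ)·hL(T).
  T = 321.4 K: K = (3.265, 0.557, 0.183), RR gives ψ = 0.022, H_out = 0.664 kJ/mol
  T = 356.9 K: K = (5.591, 1.071, 0.346), RR gives ψ = 0.489, H_out = 19.632 kJ/mol
  T = 339.1 K: K = (4.330, 0.785, 0.256), RR gives ψ = 0.236, H_out = 9.955 kJ/mol
  T = 330.2 K: K = (3.771, 0.664, 0.217), RR gives ψ = 0.128, H_out = 5.375 kJ/mol
  T = 334.6 K: K = (4.041, 0.722, 0.236), RR gives ψ = 0.181, H_out = 7.642 kJ/mol
  T = 332.4 K: K = (3.905, 0.692, 0.226), RR gives ψ = 0.155, H_out = 6.511 kJ/mol
Linear interpolation between T = 330.2 (H_out = 5.375) and T = 332.4 (H_out = 6.511) on hF = 6.39 gives T ≈ 332.2 K, at which ψ = 0.15.

T = 332.2 K, V/F = 0.15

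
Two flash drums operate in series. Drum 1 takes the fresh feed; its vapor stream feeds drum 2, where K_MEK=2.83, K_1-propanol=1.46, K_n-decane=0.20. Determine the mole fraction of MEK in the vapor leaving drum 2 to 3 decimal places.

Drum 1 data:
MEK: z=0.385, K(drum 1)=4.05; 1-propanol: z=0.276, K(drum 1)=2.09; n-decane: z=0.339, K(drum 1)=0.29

y_MEK (drum 2) = 0.546

Drum 1:
Material balance + equilibrium reduce to Σ zᵢ(Kᵢ−1)/(1+ψ₁(Kᵢ−1)) = 0.
Check two-phase: ΣzᵢKᵢ = 2.234 > 1 and Σzᵢ/Kᵢ = 1.396 > 1, so g(0) = 1.234 > 0 and g(1) = -0.396 < 0.
Newton iteration, ψ₁⁰ = 0.65:
  ψ₁ = 0.650: g = 0.1228, g' = -1.104 → ψ₁ = 0.761
  ψ₁ = 0.761: g = -0.0059, g' = -1.232 → ψ₁ = 0.756
Converged at ψ₁ = 0.756.
Drum-1 compositions:
  MEK: x = 0.116, y = 0.471
  1-propanol: x = 0.151, y = 0.316
  n-decane: x = 0.732, y = 0.212
Drum-2 feed = drum-1 vapor: z₂ = (0.4715, 0.3162, 0.2124).
Drum 2:
Material balance + equilibrium reduce to Σ zᵢ(Kᵢ−1)/(1+ψ₂(Kᵢ−1)) = 0.
Feasibility: ΣzᵢKᵢ = 1.838, Σzᵢ/Kᵢ = 1.445 — both > 1, two phases present.
Newton iteration, ψ₂⁰ = 0.5:
  ψ₂ = 0.500: g = 0.2856, g' = -0.852 → ψ₂ = 0.835
  ψ₂ = 0.835: g = -0.0655, g' = -1.516 → ψ₂ = 0.792
  ψ₂ = 0.792: g = -0.0047, g' = -1.311 → ψ₂ = 0.788
Converged at ψ₂ = 0.788.
  MEK: x = 0.193, y = 0.546
  1-propanol: x = 0.232, y = 0.339
  n-decane: x = 0.575, y = 0.115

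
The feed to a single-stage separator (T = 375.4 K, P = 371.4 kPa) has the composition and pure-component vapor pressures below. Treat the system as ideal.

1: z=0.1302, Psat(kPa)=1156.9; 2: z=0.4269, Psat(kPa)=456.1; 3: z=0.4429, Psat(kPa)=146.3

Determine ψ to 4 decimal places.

Raoult's law: Kᵢ = Pᵢˢᵃᵗ/P = Pᵢˢᵃᵗ/371.4.
  K_1 = 1156.9/371.4 = 3.114970, K_2 = 456.1/371.4 = 1.228056, K_3 = 146.3/371.4 = 0.393915
Newton–Raphson from ψ = 0.5:
  ψ = 0.5000: g = -0.16392, g' = -0.4904 → ψ = 0.1657
  ψ = 0.1657: g = -0.00070, g' = -0.5410 → ψ = 0.1644
Converged at ψ = 0.1644.

ψ = 0.1644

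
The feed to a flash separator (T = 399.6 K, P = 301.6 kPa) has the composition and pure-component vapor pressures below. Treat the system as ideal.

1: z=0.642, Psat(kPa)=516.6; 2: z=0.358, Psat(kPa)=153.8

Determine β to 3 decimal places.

Raoult's law: Kᵢ = Pᵢˢᵃᵗ/P = Pᵢˢᵃᵗ/301.6.
  K_1 = 516.6/301.6 = 1.71286, K_2 = 153.8/301.6 = 0.50995
Binary case is linear: z₁(K₁−1)(1+β(K₂−1)) + z₂(K₂−1)(1+β(K₁−1)) = 0
⇒ β = [z₁(K₁−1)+z₂(K₂−1)] / [−(K₁−1)(K₂−1)] = 0.2822/0.3493 = 0.808

β = 0.808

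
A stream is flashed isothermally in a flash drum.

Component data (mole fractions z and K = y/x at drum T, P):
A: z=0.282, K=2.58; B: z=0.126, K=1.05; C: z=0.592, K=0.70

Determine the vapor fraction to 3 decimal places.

Let ψ = V/F and solve Σ zᵢ(Kᵢ−1)/(1+ψ(Kᵢ−1)) = 0.
Feasibility: ΣzᵢKᵢ = 1.274, Σzᵢ/Kᵢ = 1.075 — both > 1, two phases present.
Iterate (Newton) starting at ψ = 0.69:
  ψ = 0.690: g = -0.0047, g' = -0.246 → ψ = 0.671
Converged at ψ = 0.671.

ψ = 0.671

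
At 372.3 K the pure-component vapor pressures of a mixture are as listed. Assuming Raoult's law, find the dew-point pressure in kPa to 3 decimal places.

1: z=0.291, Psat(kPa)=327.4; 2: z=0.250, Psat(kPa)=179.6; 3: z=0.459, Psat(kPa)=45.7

At the dew point ψ → 1, so Σzᵢ/Kᵢ = 1 with Kᵢ = Pᵢˢᵃᵗ/P ⇒ 1/P = Σzᵢ/Pᵢˢᵃᵗ.
1/P = 0.291/327.4 + 0.250/179.6 + 0.459/45.7 = 0.012325 ⇒ P = 81.139 kPa

Pdew = 81.139 kPa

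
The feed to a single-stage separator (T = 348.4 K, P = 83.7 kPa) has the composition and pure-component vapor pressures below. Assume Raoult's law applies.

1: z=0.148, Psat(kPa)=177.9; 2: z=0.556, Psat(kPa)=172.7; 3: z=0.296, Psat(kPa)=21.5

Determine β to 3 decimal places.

Raoult's law: Kᵢ = Pᵢˢᵃᵗ/P = Pᵢˢᵃᵗ/83.7.
  K_1 = 177.9/83.7 = 2.12545, K_2 = 172.7/83.7 = 2.06332, K_3 = 21.5/83.7 = 0.25687
Rachford–Rice: g(β) = Σ zᵢ(Kᵢ−1)/(1+β(Kᵢ−1)) = 0.
Check two-phase: ΣzᵢKᵢ = 1.538 > 1 and Σzᵢ/Kᵢ = 1.491 > 1, so g(0) = 0.538 > 0 and g(1) = -0.491 < 0.
Newton iteration, β⁰ = 0.58:
  β = 0.580: g = 0.0799, g' = -0.814 → β = 0.678
  β = 0.678: g = -0.0054, g' = -0.937 → β = 0.672
Converged at β = 0.672.

β = 0.672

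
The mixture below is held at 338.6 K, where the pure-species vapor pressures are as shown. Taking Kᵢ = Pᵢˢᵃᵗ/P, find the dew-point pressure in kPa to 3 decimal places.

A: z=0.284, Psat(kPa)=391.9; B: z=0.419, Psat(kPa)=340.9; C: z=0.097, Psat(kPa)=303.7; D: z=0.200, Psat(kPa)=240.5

Pdew = 322.085 kPa

At the dew point ψ → 1, so Σzᵢ/Kᵢ = 1 with Kᵢ = Pᵢˢᵃᵗ/P ⇒ 1/P = Σzᵢ/Pᵢˢᵃᵗ.
1/P = 0.284/391.9 + 0.419/340.9 + 0.097/303.7 + 0.200/240.5 = 0.003105 ⇒ P = 322.085 kPa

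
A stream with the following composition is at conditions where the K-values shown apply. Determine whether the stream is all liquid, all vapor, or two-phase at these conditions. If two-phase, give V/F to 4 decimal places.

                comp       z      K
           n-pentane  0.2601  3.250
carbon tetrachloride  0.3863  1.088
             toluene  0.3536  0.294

ΣzᵢKᵢ = 1.3696; Σzᵢ/Kᵢ = 1.6378.
Both exceed 1, so a two-phase solution exists.
Let ψ = V/F and solve Σ zᵢ(Kᵢ−1)/(1+ψ(Kᵢ−1)) = 0.
Iterate (Newton) starting at ψ = 0.5:
  ψ = 0.5000: g = -0.07788, g' = -0.7154 → ψ = 0.3911
  ψ = 0.3911: g = -0.00073, g' = -0.7117 → ψ = 0.3901
Converged at ψ = 0.3901.

two-phase, V/F = 0.3901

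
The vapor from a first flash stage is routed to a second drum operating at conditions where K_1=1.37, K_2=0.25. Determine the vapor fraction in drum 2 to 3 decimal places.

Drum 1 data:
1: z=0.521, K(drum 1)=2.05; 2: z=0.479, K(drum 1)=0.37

V/F (drum 2) = 0.400

Drum 1:
Rachford–Rice: g(ψ₁) = Σ zᵢ(Kᵢ−1)/(1+ψ₁(Kᵢ−1)) = 0.
Feasibility: ΣzᵢKᵢ = 1.245, Σzᵢ/Kᵢ = 1.549 — both > 1, two phases present.
Binary case is linear: z₁(K₁−1)(1+ψ₁(K₂−1)) + z₂(K₂−1)(1+ψ₁(K₁−1)) = 0
⇒ ψ₁ = [z₁(K₁−1)+z₂(K₂−1)] / [−(K₁−1)(K₂−1)] = 0.2453/0.6615 = 0.371
Drum-1 compositions:
  1: x = 0.375, y = 0.769
  2: x = 0.625, y = 0.231
Drum-2 feed = drum-1 vapor: z₂ = (0.7688, 0.2312).
Drum 2:
Newton–Raphson from ψ₂ = 0.52:
  ψ₂ = 0.520: g = -0.0458, g' = -0.424 → ψ₂ = 0.412
  ψ₂ = 0.412: g = -0.0042, g' = -0.352 → ψ₂ = 0.400
Converged at ψ₂ = 0.400.
  1: x = 0.670, y = 0.917
  2: x = 0.330, y = 0.083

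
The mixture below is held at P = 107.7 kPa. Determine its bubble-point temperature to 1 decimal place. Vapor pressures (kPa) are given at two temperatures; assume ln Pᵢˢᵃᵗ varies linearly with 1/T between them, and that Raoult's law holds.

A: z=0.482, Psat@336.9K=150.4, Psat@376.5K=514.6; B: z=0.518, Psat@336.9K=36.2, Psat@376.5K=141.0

T = 341.6 K

Bubble-point temperature: ΣzᵢPᵢˢᵃᵗ(T) = P. Interpolate ln Pᵢˢᵃᵗ = aᵢ + bᵢ/T.
  T = 336.9 K: ΣzᵢPᵢˢᵃᵗ = 91.24 kPa
  T = 376.5 K: ΣzᵢPᵢˢᵃᵗ = 321.08 kPa
  T = 356.7 K: ΣzᵢPᵢˢᵃᵗ = 177.18 kPa
  T = 346.8 K: ΣzᵢPᵢˢᵃᵗ = 128.35 kPa
  T = 341.9 K: ΣzᵢPᵢˢᵃᵗ = 108.67 kPa
  T = 339.4 K: ΣzᵢPᵢˢᵃᵗ = 99.64 kPa
Interpolating between 339.4 K and 341.9 K gives T ≈ 341.6 K.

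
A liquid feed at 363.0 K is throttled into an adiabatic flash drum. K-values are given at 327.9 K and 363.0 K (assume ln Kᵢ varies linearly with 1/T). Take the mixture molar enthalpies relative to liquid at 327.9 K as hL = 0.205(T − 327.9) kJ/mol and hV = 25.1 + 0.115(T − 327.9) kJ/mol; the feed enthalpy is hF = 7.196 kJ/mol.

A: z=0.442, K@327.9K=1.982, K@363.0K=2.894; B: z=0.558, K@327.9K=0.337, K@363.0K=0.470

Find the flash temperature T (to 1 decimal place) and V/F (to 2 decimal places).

T = 336.2 K, V/F = 0.23

Adiabatic flash: solve Rachford–Rice at each trial T, then check hF = ψ·hV(T) + (1−ψ)·hL(T).
  T = 327.9 K: K = (1.982, 0.337), RR gives ψ = 0.098, H_out = 2.471 kJ/mol
  T = 363.0 K: K = (2.894, 0.470), RR gives ψ = 0.539, H_out = 19.029 kJ/mol
  T = 345.4 K: K = (2.417, 0.401), RR gives ψ = 0.344, H_out = 11.686 kJ/mol
  T = 336.6 K: K = (2.193, 0.368), RR gives ψ = 0.232, H_out = 7.426 kJ/mol
  T = 332.2 K: K = (2.085, 0.352), RR gives ψ = 0.168, H_out = 5.038 kJ/mol
  T = 334.4 K: K = (2.139, 0.360), RR gives ψ = 0.201, H_out = 6.258 kJ/mol
Linear interpolation between T = 334.4 (H_out = 6.258) and T = 336.6 (H_out = 7.426) on hF = 7.196 gives T ≈ 336.2 K, at which ψ = 0.23.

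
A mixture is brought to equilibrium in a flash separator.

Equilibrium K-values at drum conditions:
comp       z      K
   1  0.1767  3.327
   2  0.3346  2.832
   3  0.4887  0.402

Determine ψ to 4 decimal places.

Iterate (Newton) starting at ψ = 0.46:
  ψ = 0.4600: g = 0.12811, g' = -0.8865 → ψ = 0.6045
  ψ = 0.6045: g = 0.00401, g' = -0.8467 → ψ = 0.6093
Converged at ψ = 0.6093.

ψ = 0.6093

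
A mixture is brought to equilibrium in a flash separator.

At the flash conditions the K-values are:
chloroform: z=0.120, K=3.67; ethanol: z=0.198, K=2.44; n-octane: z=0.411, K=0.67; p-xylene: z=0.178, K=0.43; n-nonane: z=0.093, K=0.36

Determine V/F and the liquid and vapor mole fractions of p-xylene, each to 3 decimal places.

V/F = 0.347, x_p-xylene = 0.222, y_p-xylene = 0.095

Rachford–Rice: g(V/F) = Σ zᵢ(Kᵢ−1)/(1+V/F(Kᵢ−1)) = 0.
Check two-phase: ΣzᵢKᵢ = 1.309 > 1 and Σzᵢ/Kᵢ = 1.400 > 1, so g(0) = 0.309 > 0 and g(1) = -0.400 < 0.
Newton–Raphson from V/F = 0.5:
  V/F = 0.500: g = -0.0889, g' = -0.555 → V/F = 0.340
  V/F = 0.340: g = 0.0047, g' = -0.628 → V/F = 0.347
Converged at V/F = 0.347.
Compositions from xᵢ = zᵢ/(1+V/F(Kᵢ−1)), yᵢ = Kᵢxᵢ:
  chloroform: x = 0.062, y = 0.228
  ethanol: x = 0.132, y = 0.322
  n-octane: x = 0.464, y = 0.311
  p-xylene: x = 0.222, y = 0.095
  n-nonane: x = 0.120, y = 0.043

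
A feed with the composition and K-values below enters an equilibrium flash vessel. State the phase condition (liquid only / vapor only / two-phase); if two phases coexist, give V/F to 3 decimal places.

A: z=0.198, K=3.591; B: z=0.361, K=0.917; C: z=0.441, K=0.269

two-phase, V/F = 0.127

ΣzᵢKᵢ = 1.161; Σzᵢ/Kᵢ = 2.088.
Both exceed 1, so a two-phase solution exists.
Let ψ = V/F and solve Σ zᵢ(Kᵢ−1)/(1+ψ(Kᵢ−1)) = 0.
Newton–Raphson from ψ = 0.63:
  ψ = 0.630: g = -0.4343, g' = -1.004 → ψ = 0.198
  ψ = 0.198: g = -0.0679, g' = -0.906 → ψ = 0.123
  ψ = 0.123: g = 0.0050, g' = -1.052 → ψ = 0.127
Converged at ψ = 0.127.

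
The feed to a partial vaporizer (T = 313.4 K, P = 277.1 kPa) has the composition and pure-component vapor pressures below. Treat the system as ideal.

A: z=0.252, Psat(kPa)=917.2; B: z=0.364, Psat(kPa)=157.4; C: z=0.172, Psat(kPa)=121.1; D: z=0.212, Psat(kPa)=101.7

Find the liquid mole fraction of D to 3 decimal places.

Raoult's law: Kᵢ = Pᵢˢᵃᵗ/P = Pᵢˢᵃᵗ/277.1.
  K_A = 917.2/277.1 = 3.31000, K_B = 157.4/277.1 = 0.56803, K_C = 121.1/277.1 = 0.43703, K_D = 101.7/277.1 = 0.36702
Rachford–Rice: g(V/F) = Σ zᵢ(Kᵢ−1)/(1+V/F(Kᵢ−1)) = 0.
g(0) = ΣzᵢKᵢ − 1 = 0.194 and g(1) = 1 − Σzᵢ/Kᵢ = -0.688, so a root lies in (0, 1).
Newton–Raphson from V/F = 0.68:
  V/F = 0.680: g = -0.3887, g' = -0.745 → V/F = 0.158
  V/F = 0.158: g = 0.0024, g' = -0.971 → V/F = 0.160
Converged at V/F = 0.160.
Compositions from xᵢ = zᵢ/(1+V/F(Kᵢ−1)), yᵢ = Kᵢxᵢ:
  A: x = 0.184, y = 0.609
  B: x = 0.391, y = 0.222
  C: x = 0.189, y = 0.083
  D: x = 0.236, y = 0.087

x_D = 0.236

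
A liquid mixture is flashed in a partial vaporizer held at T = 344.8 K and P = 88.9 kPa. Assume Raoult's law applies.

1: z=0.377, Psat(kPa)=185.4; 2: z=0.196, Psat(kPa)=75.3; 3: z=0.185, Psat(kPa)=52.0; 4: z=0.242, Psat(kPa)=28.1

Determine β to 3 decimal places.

Raoult's law: Kᵢ = Pᵢˢᵃᵗ/P = Pᵢˢᵃᵗ/88.9.
  K_1 = 185.4/88.9 = 2.08549, K_2 = 75.3/88.9 = 0.84702, K_3 = 52.0/88.9 = 0.58493, K_4 = 28.1/88.9 = 0.31609
Newton iteration, β⁰ = 0.5:
  β = 0.500: g = -0.1156, g' = -0.504 → β = 0.271
  β = 0.271: g = -0.0046, g' = -0.481 → β = 0.261
Converged at β = 0.261.

β = 0.261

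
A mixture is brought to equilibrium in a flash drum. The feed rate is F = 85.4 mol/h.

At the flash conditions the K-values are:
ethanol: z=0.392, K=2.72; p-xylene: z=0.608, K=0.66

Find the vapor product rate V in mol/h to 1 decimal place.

Rachford–Rice: g(ψ) = Σ zᵢ(Kᵢ−1)/(1+ψ(Kᵢ−1)) = 0.
g(0) = ΣzᵢKᵢ − 1 = 0.468 and g(1) = 1 − Σzᵢ/Kᵢ = -0.065, so a root lies in (0, 1).
Binary case is linear: z₁(K₁−1)(1+ψ(K₂−1)) + z₂(K₂−1)(1+ψ(K₁−1)) = 0
⇒ ψ = [z₁(K₁−1)+z₂(K₂−1)] / [−(K₁−1)(K₂−1)] = 0.4675/0.5848 = 0.799
Then V = ψ·F = 0.7995·85.4 = 68.3 mol/h and L = F − V = 17.1 mol/h.

V = 68.3 mol/h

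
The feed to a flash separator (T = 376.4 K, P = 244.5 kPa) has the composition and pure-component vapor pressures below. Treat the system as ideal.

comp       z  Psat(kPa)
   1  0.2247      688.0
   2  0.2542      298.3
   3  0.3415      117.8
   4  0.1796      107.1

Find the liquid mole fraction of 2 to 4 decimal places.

x_2 = 0.2398

Raoult's law: Kᵢ = Pᵢˢᵃᵗ/P = Pᵢˢᵃᵗ/244.5.
  K_1 = 688.0/244.5 = 2.813906, K_2 = 298.3/244.5 = 1.220041, K_3 = 117.8/244.5 = 0.481800, K_4 = 107.1/244.5 = 0.438037
Let ψ = V/F and solve Σ zᵢ(Kᵢ−1)/(1+ψ(Kᵢ−1)) = 0.
Check two-phase: ΣzᵢKᵢ = 1.1856 > 1 and Σzᵢ/Kᵢ = 1.4070 > 1, so g(0) = 0.1856 > 0 and g(1) = -0.4070 < 0.
Iterate (Newton) starting at ψ = 0.65:
  ψ = 0.6500: g = -0.18988, g' = -0.5144 → ψ = 0.2809
  ψ = 0.2809: g = -0.00427, g' = -0.5410 → ψ = 0.2730
Converged at ψ = 0.2730.
Compositions from xᵢ = zᵢ/(1+ψ(Kᵢ−1)), yᵢ = Kᵢxᵢ:
  1: x = 0.1503, y = 0.4229
  2: x = 0.2398, y = 0.2926
  3: x = 0.3978, y = 0.1917
  4: x = 0.2122, y = 0.0929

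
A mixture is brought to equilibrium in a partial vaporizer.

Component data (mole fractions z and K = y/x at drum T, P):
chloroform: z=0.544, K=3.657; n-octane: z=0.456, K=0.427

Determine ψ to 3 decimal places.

ψ = 0.778

Rachford–Rice: g(ψ) = Σ zᵢ(Kᵢ−1)/(1+ψ(Kᵢ−1)) = 0.
Feasibility: ΣzᵢKᵢ = 2.184, Σzᵢ/Kᵢ = 1.217 — both > 1, two phases present.
Iterate (Newton) starting at ψ = 0.5:
  ψ = 0.500: g = 0.2545, g' = -1.002 → ψ = 0.754
  ψ = 0.754: g = 0.0213, g' = -0.890 → ψ = 0.778
Converged at ψ = 0.778.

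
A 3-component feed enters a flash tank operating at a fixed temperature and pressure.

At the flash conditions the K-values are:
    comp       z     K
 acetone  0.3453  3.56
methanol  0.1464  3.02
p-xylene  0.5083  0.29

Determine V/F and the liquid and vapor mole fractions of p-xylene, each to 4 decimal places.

V/F = 0.4794, x_p-xylene = 0.7706, y_p-xylene = 0.2235

Rachford–Rice: g(V/F) = Σ zᵢ(Kᵢ−1)/(1+V/F(Kᵢ−1)) = 0.
Check two-phase: ΣzᵢKᵢ = 1.8188 > 1 and Σzᵢ/Kᵢ = 1.8982 > 1, so g(0) = 0.8188 > 0 and g(1) = -0.8982 < 0.
Newton iteration, V/F⁰ = 0.5:
  V/F = 0.5000: g = -0.02469, g' = -1.1991 → V/F = 0.4794
Converged at V/F = 0.4794.
Compositions from xᵢ = zᵢ/(1+V/F(Kᵢ−1)), yᵢ = Kᵢxᵢ:
  acetone: x = 0.1550, y = 0.5519
  methanol: x = 0.0744, y = 0.2246
  p-xylene: x = 0.7706, y = 0.2235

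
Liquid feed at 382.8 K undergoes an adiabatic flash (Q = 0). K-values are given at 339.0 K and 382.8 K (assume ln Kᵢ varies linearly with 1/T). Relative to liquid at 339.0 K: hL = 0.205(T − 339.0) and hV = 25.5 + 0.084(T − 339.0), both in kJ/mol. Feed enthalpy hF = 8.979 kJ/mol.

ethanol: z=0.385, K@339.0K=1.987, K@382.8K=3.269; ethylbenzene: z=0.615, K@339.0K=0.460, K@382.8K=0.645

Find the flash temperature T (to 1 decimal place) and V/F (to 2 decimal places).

T = 349.2 K, V/F = 0.28

Adiabatic flash: solve Rachford–Rice at each trial T, then check hF = ψ·hV(T) + (1−ψ)·hL(T).
  T = 339.0 K: K = (1.987, 0.460), RR gives ψ = 0.090, H_out = 2.291 kJ/mol
  T = 382.8 K: K = (3.269, 0.645), RR gives ψ = 0.813, H_out = 25.411 kJ/mol
  T = 360.9 K: K = (2.587, 0.550), RR gives ψ = 0.469, H_out = 15.200 kJ/mol
  T = 349.9 K: K = (2.275, 0.504), RR gives ψ = 0.295, H_out = 9.357 kJ/mol
  T = 344.4 K: K = (2.127, 0.482), RR gives ψ = 0.197, H_out = 6.012 kJ/mol
  T = 347.1 K: K = (2.199, 0.493), RR gives ψ = 0.246, H_out = 7.701 kJ/mol
  T = 348.5 K: K = (2.237, 0.499), RR gives ψ = 0.271, H_out = 8.540 kJ/mol
  T = 349.2 K: K = (2.256, 0.501), RR gives ψ = 0.283, H_out = 8.951 kJ/mol
Linear interpolation between T = 349.2 (H_out = 8.951) and T = 349.9 (H_out = 9.357) on hF = 8.979 gives T ≈ 349.2 K, at which ψ = 0.28.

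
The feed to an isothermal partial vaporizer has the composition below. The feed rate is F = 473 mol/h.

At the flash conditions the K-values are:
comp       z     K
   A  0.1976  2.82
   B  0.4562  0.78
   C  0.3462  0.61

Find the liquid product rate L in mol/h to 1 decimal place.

Let ψ = V/F and solve Σ zᵢ(Kᵢ−1)/(1+ψ(Kᵢ−1)) = 0.
Feasibility: ΣzᵢKᵢ = 1.1242, Σzᵢ/Kᵢ = 1.2225 — both > 1, two phases present.
Newton iteration, ψ⁰ = 0.5:
  ψ = 0.5000: g = -0.09220, g' = -0.2885 → ψ = 0.1805
  ψ = 0.1805: g = 0.02097, g' = -0.4558 → ψ = 0.2265
  ψ = 0.2265: g = 0.00094, g' = -0.4160 → ψ = 0.2287
Converged at ψ = 0.2287.
Then V = ψ·F = 0.2287·473 = 108.2 mol/h and L = F − V = 364.8 mol/h.

L = 364.8 mol/h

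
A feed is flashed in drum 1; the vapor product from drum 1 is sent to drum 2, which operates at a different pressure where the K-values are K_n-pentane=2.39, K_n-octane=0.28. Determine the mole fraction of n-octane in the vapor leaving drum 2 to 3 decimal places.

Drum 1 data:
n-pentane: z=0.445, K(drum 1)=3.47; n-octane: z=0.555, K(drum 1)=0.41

y_n-octane (drum 2) = 0.184

Drum 1:
Let ψ₁ = V/F and solve Σ zᵢ(Kᵢ−1)/(1+ψ₁(Kᵢ−1)) = 0.
Check two-phase: ΣzᵢKᵢ = 1.772 > 1 and Σzᵢ/Kᵢ = 1.482 > 1, so g(0) = 0.772 > 0 and g(1) = -0.482 < 0.
Binary case is linear: z₁(K₁−1)(1+ψ₁(K₂−1)) + z₂(K₂−1)(1+ψ₁(K₁−1)) = 0
⇒ ψ₁ = [z₁(K₁−1)+z₂(K₂−1)] / [−(K₁−1)(K₂−1)] = 0.7717/1.4573 = 0.530
Drum-1 compositions:
  n-pentane: x = 0.193, y = 0.669
  n-octane: x = 0.807, y = 0.331
Drum-2 feed = drum-1 vapor: z₂ = (0.6691, 0.3309).
Drum 2:
Rachford–Rice: g(ψ₂) = Σ zᵢ(Kᵢ−1)/(1+ψ₂(Kᵢ−1)) = 0.
g(0) = ΣzᵢKᵢ − 1 = 0.692 and g(1) = 1 − Σzᵢ/Kᵢ = -0.462, so a root lies in (0, 1).
Newton–Raphson from ψ₂ = 0.5:
  ψ₂ = 0.500: g = 0.1763, g' = -0.869 → ψ₂ = 0.703
  ψ₂ = 0.703: g = -0.0121, g' = -1.034 → ψ₂ = 0.691
Converged at ψ₂ = 0.691.
  n-pentane: x = 0.341, y = 0.816
  n-octane: x = 0.659, y = 0.184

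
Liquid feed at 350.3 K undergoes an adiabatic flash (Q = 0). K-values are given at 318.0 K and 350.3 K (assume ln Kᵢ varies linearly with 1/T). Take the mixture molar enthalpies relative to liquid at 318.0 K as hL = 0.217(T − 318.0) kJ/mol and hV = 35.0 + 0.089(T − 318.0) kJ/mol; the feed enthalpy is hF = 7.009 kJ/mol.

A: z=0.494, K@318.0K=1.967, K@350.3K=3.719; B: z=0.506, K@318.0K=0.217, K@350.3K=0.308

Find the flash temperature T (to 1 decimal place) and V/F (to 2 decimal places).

T = 321.3 K, V/F = 0.18

Adiabatic flash: solve Rachford–Rice at each trial T, then check hF = ψ·hV(T) + (1−ψ)·hL(T).
  T = 318.0 K: K = (1.967, 0.217), RR gives ψ = 0.108, H_out = 3.767 kJ/mol
  T = 350.3 K: K = (3.719, 0.308), RR gives ψ = 0.528, H_out = 23.299 kJ/mol
  T = 334.1 K: K = (2.744, 0.261), RR gives ψ = 0.378, H_out = 15.943 kJ/mol
  T = 326.1 K: K = (2.335, 0.238), RR gives ψ = 0.270, H_out = 10.918 kJ/mol
  T = 322.1 K: K = (2.148, 0.228), RR gives ψ = 0.199, H_out = 7.745 kJ/mol
  T = 320.1 K: K = (2.058, 0.222), RR gives ψ = 0.157, H_out = 5.915 kJ/mol
Linear interpolation between T = 320.1 (H_out = 5.915) and T = 322.1 (H_out = 7.745) on hF = 7.009 gives T ≈ 321.3 K, at which ψ = 0.18.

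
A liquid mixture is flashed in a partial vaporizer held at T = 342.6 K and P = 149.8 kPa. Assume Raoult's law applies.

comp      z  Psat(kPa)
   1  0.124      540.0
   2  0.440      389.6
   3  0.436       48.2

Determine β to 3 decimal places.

β = 0.587

Raoult's law: Kᵢ = Pᵢˢᵃᵗ/P = Pᵢˢᵃᵗ/149.8.
  K_1 = 540.0/149.8 = 3.60481, K_2 = 389.6/149.8 = 2.60080, K_3 = 48.2/149.8 = 0.32176
Rachford–Rice: g(β) = Σ zᵢ(Kᵢ−1)/(1+β(Kᵢ−1)) = 0.
Feasibility: ΣzᵢKᵢ = 1.732, Σzᵢ/Kᵢ = 1.559 — both > 1, two phases present.
Iterate (Newton) starting at β = 0.69:
  β = 0.690: g = -0.1057, g' = -1.071 → β = 0.591
  β = 0.591: g = -0.0047, g' = -0.987 → β = 0.587
Converged at β = 0.587.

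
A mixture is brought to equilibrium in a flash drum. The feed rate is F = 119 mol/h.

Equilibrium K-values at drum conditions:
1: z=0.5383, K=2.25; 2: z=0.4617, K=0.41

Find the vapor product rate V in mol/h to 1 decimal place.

V = 64.6 mol/h

Rachford–Rice: g(β) = Σ zᵢ(Kᵢ−1)/(1+β(Kᵢ−1)) = 0.
g(0) = ΣzᵢKᵢ − 1 = 0.4005 and g(1) = 1 − Σzᵢ/Kᵢ = -0.3653, so a root lies in (0, 1).
Newton–Raphson from β = 0.5:
  β = 0.5000: g = 0.02769, g' = -0.6419 → β = 0.5431
  β = 0.5431: g = -0.00008, g' = -0.6464 → β = 0.5430
Converged at β = 0.5430.
Then V = β·F = 0.5430·119 = 64.6 mol/h and L = F − V = 54.4 mol/h.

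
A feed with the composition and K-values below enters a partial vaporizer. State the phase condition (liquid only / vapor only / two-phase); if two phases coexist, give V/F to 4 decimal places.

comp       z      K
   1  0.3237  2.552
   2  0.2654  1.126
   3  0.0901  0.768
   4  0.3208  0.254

ΣzᵢKᵢ = 1.2756; Σzᵢ/Kᵢ = 1.7429.
Both exceed 1, so a two-phase solution exists.
Let ψ = V/F and solve Σ zᵢ(Kᵢ−1)/(1+ψ(Kᵢ−1)) = 0.
Newton–Raphson from ψ = 0.48:
  ψ = 0.4800: g = -0.07690, g' = -0.6992 → ψ = 0.3700
  ψ = 0.3700: g = -0.00236, g' = -0.6649 → ψ = 0.3665
Converged at ψ = 0.3665.

two-phase, V/F = 0.3665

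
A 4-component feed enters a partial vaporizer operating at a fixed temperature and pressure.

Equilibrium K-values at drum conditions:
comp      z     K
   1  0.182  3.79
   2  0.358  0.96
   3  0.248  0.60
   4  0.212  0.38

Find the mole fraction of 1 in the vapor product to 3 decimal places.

y_1 = 0.387

Material balance + equilibrium reduce to Σ zᵢ(Kᵢ−1)/(1+V/F(Kᵢ−1)) = 0.
Check two-phase: ΣzᵢKᵢ = 1.263 > 1 and Σzᵢ/Kᵢ = 1.392 > 1, so g(0) = 0.263 > 0 and g(1) = -0.392 < 0.
Newton–Raphson from V/F = 0.4:
  V/F = 0.400: g = -0.0675, g' = -0.517 → V/F = 0.270
  V/F = 0.270: g = 0.0063, g' = -0.629 → V/F = 0.280
Converged at V/F = 0.280.
Compositions from xᵢ = zᵢ/(1+V/F(Kᵢ−1)), yᵢ = Kᵢxᵢ:
  1: x = 0.102, y = 0.387
  2: x = 0.362, y = 0.348
  3: x = 0.279, y = 0.168
  4: x = 0.256, y = 0.097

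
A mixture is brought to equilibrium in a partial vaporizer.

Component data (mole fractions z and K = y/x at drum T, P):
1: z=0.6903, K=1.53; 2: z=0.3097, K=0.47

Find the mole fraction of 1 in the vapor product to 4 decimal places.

y_1 = 0.7650

Rachford–Rice: g(β) = Σ zᵢ(Kᵢ−1)/(1+β(Kᵢ−1)) = 0.
Check two-phase: ΣzᵢKᵢ = 1.2017 > 1 and Σzᵢ/Kᵢ = 1.1101 > 1, so g(0) = 0.2017 > 0 and g(1) = -0.1101 < 0.
Iterate (Newton) starting at β = 0.48:
  β = 0.4800: g = 0.07151, g' = -0.2797 → β = 0.7357
  β = 0.7357: g = -0.00581, g' = -0.3341 → β = 0.7183
  β = 0.7183: g = -0.00005, g' = -0.3285 → β = 0.7181
Converged at β = 0.7181.
Compositions from xᵢ = zᵢ/(1+β(Kᵢ−1)), yᵢ = Kᵢxᵢ:
  1: x = 0.5000, y = 0.7650
  2: x = 0.5000, y = 0.2350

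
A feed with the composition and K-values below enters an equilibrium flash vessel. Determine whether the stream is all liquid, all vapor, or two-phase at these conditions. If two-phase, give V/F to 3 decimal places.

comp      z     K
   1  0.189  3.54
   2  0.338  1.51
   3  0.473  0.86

all vapor

ΣzᵢKᵢ = 1.586; Σzᵢ/Kᵢ = 0.827.
Since Σzᵢ/Kᵢ < 1 the mixture is above its dew point — single vapor phase.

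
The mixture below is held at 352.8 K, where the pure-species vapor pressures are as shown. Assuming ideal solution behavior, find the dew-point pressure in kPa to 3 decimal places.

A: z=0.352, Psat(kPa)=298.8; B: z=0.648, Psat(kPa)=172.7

Pdew = 202.831 kPa

At the dew point ψ → 1, so Σzᵢ/Kᵢ = 1 with Kᵢ = Pᵢˢᵃᵗ/P ⇒ 1/P = Σzᵢ/Pᵢˢᵃᵗ.
1/P = 0.352/298.8 + 0.648/172.7 = 0.004930 ⇒ P = 202.831 kPa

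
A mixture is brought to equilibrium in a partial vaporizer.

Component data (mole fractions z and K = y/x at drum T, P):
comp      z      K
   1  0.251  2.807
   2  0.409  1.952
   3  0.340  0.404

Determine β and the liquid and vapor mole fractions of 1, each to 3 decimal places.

β = 0.827, x_1 = 0.101, y_1 = 0.282

Material balance + equilibrium reduce to Σ zᵢ(Kᵢ−1)/(1+β(Kᵢ−1)) = 0.
Check two-phase: ΣzᵢKᵢ = 1.640 > 1 and Σzᵢ/Kᵢ = 1.141 > 1, so g(0) = 0.640 > 0 and g(1) = -0.141 < 0.
Iterate (Newton) starting at β = 0.39:
  β = 0.390: g = 0.2860, g' = -0.684 → β = 0.808
  β = 0.808: g = 0.0136, g' = -0.703 → β = 0.827
Converged at β = 0.827.
Compositions from xᵢ = zᵢ/(1+β(Kᵢ−1)), yᵢ = Kᵢxᵢ:
  1: x = 0.101, y = 0.282
  2: x = 0.229, y = 0.447
  3: x = 0.671, y = 0.271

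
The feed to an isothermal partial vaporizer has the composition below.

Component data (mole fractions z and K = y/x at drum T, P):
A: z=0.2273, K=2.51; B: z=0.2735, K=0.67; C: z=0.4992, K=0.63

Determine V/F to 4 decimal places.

Rachford–Rice: g(V/F) = Σ zᵢ(Kᵢ−1)/(1+V/F(Kᵢ−1)) = 0.
g(0) = ΣzᵢKᵢ − 1 = 0.0683 and g(1) = 1 − Σzᵢ/Kᵢ = -0.2911, so a root lies in (0, 1).
Iterate (Newton) starting at V/F = 0.7:
  V/F = 0.7000: g = -0.19977, g' = -0.2973 → V/F = 0.0281
  V/F = 0.0281: g = 0.05152, g' = -0.5771 → V/F = 0.1174
  V/F = 0.1174: g = 0.00458, g' = -0.4809 → V/F = 0.1269
  V/F = 0.1269: g = 0.00004, g' = -0.4727 → V/F = 0.1270
Converged at V/F = 0.1270.

V/F = 0.1270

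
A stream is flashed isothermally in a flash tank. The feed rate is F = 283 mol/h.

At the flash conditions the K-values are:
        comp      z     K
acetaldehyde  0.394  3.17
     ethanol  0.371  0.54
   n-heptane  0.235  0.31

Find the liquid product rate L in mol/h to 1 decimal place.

L = 161.6 mol/h

Rachford–Rice: g(V/F) = Σ zᵢ(Kᵢ−1)/(1+V/F(Kᵢ−1)) = 0.
g(0) = ΣzᵢKᵢ − 1 = 0.522 and g(1) = 1 − Σzᵢ/Kᵢ = -0.569, so a root lies in (0, 1).
Newton iteration, V/F⁰ = 0.5:
  V/F = 0.500: g = -0.0591, g' = -0.820 → V/F = 0.428
  V/F = 0.428: g = 0.0008, g' = -0.846 → V/F = 0.429
Converged at V/F = 0.429.
Then V = V/F·F = 0.4288·283 = 121.4 mol/h and L = F − V = 161.6 mol/h.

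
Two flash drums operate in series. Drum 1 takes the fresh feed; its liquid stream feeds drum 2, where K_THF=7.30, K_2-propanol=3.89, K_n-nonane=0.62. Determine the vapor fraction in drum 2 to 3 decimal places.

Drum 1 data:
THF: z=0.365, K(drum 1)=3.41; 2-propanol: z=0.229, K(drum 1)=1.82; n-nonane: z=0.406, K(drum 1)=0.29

Drum 1:
Let ψ₁ = V/F and solve Σ zᵢ(Kᵢ−1)/(1+ψ₁(Kᵢ−1)) = 0.
Check two-phase: ΣzᵢKᵢ = 1.779 > 1 and Σzᵢ/Kᵢ = 1.633 > 1, so g(0) = 0.779 > 0 and g(1) = -0.633 < 0.
Newton iteration, ψ₁⁰ = 0.5:
  ψ₁ = 0.500: g = 0.0852, g' = -1.005 → ψ₁ = 0.585
  ψ₁ = 0.585: g = -0.0008, g' = -1.034 → ψ₁ = 0.584
Converged at ψ₁ = 0.584.
Drum-1 compositions:
  THF: x = 0.152, y = 0.517
  2-propanol: x = 0.155, y = 0.282
  n-nonane: x = 0.694, y = 0.201
Drum-2 feed = drum-1 liquid: z₂ = (0.1516, 0.1549, 0.6935).
Drum 2:
Newton–Raphson from ψ₂ = 0.5:
  ψ₂ = 0.500: g = 0.0879, g' = -0.718 → ψ₂ = 0.622
  ψ₂ = 0.622: g = 0.0089, g' = -0.585 → ψ₂ = 0.637
  ψ₂ = 0.637: g = 0.0001, g' = -0.574 → ψ₂ = 0.638
Converged at ψ₂ = 0.638.
  THF: x = 0.030, y = 0.221
  2-propanol: x = 0.054, y = 0.212
  n-nonane: x = 0.915, y = 0.567

V/F (drum 2) = 0.638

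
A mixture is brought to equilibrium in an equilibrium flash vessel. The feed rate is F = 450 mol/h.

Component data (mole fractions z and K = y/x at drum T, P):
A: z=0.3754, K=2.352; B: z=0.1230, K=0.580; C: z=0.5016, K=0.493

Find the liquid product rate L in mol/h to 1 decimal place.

Material balance + equilibrium reduce to Σ zᵢ(Kᵢ−1)/(1+V/F(Kᵢ−1)) = 0.
Feasibility: ΣzᵢKᵢ = 1.2016, Σzᵢ/Kᵢ = 1.3891 — both > 1, two phases present.
Iterate (Newton) starting at V/F = 0.5:
  V/F = 0.5000: g = -0.10324, g' = -0.5104 → V/F = 0.2977
  V/F = 0.2977: g = 0.00330, g' = -0.5560 → V/F = 0.3037
Converged at V/F = 0.3037.
Then V = V/F·F = 0.3037·450 = 136.7 mol/h and L = F − V = 313.3 mol/h.

L = 313.3 mol/h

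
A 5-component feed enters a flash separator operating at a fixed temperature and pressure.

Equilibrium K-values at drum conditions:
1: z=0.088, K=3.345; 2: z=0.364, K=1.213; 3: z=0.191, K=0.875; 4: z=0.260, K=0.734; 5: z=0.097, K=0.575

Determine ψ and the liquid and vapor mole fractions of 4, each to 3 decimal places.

ψ = 0.544, x_4 = 0.304, y_4 = 0.223

Let ψ = V/F and solve Σ zᵢ(Kᵢ−1)/(1+ψ(Kᵢ−1)) = 0.
Check two-phase: ΣzᵢKᵢ = 1.150 > 1 and Σzᵢ/Kᵢ = 1.068 > 1, so g(0) = 0.150 > 0 and g(1) = -0.068 < 0.
Iterate (Newton) starting at ψ = 0.44:
  ψ = 0.440: g = 0.0182, g' = -0.184 → ψ = 0.538
  ψ = 0.538: g = 0.0010, g' = -0.166 → ψ = 0.544
Converged at ψ = 0.544.
Compositions from xᵢ = zᵢ/(1+ψ(Kᵢ−1)), yᵢ = Kᵢxᵢ:
  1: x = 0.039, y = 0.129
  2: x = 0.326, y = 0.396
  3: x = 0.205, y = 0.179
  4: x = 0.304, y = 0.223
  5: x = 0.126, y = 0.073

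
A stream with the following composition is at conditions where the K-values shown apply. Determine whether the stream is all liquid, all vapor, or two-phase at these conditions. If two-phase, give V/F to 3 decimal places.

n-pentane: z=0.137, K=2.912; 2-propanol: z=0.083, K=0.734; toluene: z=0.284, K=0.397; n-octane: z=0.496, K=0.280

all liquid

ΣzᵢKᵢ = 0.711; Σzᵢ/Kᵢ = 2.647.
Since ΣzᵢKᵢ < 1 the mixture is below its bubble point — single liquid phase.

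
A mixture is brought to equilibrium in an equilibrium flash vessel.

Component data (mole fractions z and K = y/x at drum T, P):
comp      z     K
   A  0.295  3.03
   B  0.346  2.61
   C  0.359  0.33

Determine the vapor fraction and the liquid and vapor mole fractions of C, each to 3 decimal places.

ψ = 0.756, x_C = 0.728, y_C = 0.240

Rachford–Rice: g(ψ) = Σ zᵢ(Kᵢ−1)/(1+ψ(Kᵢ−1)) = 0.
g(0) = ΣzᵢKᵢ − 1 = 0.915 and g(1) = 1 − Σzᵢ/Kᵢ = -0.318, so a root lies in (0, 1).
Newton–Raphson from ψ = 0.41:
  ψ = 0.410: g = 0.3308, g' = -0.994 → ψ = 0.743
  ψ = 0.743: g = 0.0136, g' = -1.018 → ψ = 0.756
Converged at ψ = 0.756.
Compositions from xᵢ = zᵢ/(1+ψ(Kᵢ−1)), yᵢ = Kᵢxᵢ:
  A: x = 0.116, y = 0.353
  B: x = 0.156, y = 0.407
  C: x = 0.728, y = 0.240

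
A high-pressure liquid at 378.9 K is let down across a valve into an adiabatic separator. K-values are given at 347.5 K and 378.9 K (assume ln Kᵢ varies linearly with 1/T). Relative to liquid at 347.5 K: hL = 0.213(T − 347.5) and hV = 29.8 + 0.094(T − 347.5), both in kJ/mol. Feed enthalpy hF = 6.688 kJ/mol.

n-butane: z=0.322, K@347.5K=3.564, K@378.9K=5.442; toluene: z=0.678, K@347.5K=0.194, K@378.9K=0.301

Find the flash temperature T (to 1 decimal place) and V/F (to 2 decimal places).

Adiabatic flash: solve Rachford–Rice at each trial T, then check hF = ψ·hV(T) + (1−ψ)·hL(T).
  T = 347.5 K: K = (3.564, 0.194), RR gives ψ = 0.135, H_out = 4.025 kJ/mol
  T = 378.9 K: K = (5.442, 0.301), RR gives ψ = 0.308, H_out = 14.716 kJ/mol
  T = 363.2 K: K = (4.444, 0.244), RR gives ψ = 0.229, H_out = 9.742 kJ/mol
  T = 355.4 K: K = (3.992, 0.218), RR gives ψ = 0.185, H_out = 7.031 kJ/mol
  T = 351.4 K: K = (3.772, 0.206), RR gives ψ = 0.161, H_out = 5.548 kJ/mol
  T = 353.4 K: K = (3.881, 0.212), RR gives ψ = 0.173, H_out = 6.299 kJ/mol
Linear interpolation between T = 353.4 (H_out = 6.299) and T = 355.4 (H_out = 7.031) on hF = 6.688 gives T ≈ 354.5 K, at which ψ = 0.18.

T = 354.5 K, V/F = 0.18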